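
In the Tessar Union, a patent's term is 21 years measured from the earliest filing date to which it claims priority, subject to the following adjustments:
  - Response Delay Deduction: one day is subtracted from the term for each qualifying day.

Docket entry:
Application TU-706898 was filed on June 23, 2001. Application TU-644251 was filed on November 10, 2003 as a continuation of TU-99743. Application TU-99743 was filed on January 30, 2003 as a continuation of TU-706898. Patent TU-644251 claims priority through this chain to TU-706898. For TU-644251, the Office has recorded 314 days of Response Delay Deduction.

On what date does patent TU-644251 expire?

2021-08-13

Earliest priority filing: 23 June 2001.
Base term: 23 June 2001 + 21 years → 23 June 2022.
Response Delay Deduction: −314 days → 13 August 2021.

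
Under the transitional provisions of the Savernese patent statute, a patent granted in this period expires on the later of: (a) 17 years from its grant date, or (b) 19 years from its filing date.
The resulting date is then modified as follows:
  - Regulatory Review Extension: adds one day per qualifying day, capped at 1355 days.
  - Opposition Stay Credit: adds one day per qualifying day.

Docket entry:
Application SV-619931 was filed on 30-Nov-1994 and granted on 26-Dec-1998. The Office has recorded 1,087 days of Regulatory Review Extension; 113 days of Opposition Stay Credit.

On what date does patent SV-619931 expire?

2019-04-09

(a) grant + 17 years → 26 December 2015.
(b) filing + 19 years → 30 November 2013.
Later of the two: 26 December 2015.
Regulatory Review Extension: 1087 days (within the 1355-day cap) → +1087 days → 17 December 2018.
Opposition Stay Credit: +113 days → 9 April 2019.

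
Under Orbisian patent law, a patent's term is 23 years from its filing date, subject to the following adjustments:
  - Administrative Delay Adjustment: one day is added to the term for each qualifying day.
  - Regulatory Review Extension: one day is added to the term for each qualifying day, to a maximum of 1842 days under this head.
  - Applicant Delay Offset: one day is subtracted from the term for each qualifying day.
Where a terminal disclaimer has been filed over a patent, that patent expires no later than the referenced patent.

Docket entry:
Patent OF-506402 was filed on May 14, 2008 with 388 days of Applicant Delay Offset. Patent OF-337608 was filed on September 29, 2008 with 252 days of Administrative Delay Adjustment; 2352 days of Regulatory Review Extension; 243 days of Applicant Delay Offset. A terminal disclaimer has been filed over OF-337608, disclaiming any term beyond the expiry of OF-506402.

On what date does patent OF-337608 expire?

Natural term of OF-337608:
  Base: filing + 23 years → 29 September 2031.
  Administrative Delay Adjustment: +252 days → 7 June 2032.
  Regulatory Review Extension: 2352 days claimed exceeds the 1842-day cap, so +1842 days → 23 June 2037.
  Applicant Delay Offset: −243 days → 23 October 2036.
Expiry of referenced patent OF-506402:
  Base: filing + 23 years → 14 May 2031.
  Applicant Delay Offset: −388 days → 21 April 2030.
Terminal disclaimer: OF-337608 expires on the earlier of 23 October 2036 and 21 April 2030.

2030-04-21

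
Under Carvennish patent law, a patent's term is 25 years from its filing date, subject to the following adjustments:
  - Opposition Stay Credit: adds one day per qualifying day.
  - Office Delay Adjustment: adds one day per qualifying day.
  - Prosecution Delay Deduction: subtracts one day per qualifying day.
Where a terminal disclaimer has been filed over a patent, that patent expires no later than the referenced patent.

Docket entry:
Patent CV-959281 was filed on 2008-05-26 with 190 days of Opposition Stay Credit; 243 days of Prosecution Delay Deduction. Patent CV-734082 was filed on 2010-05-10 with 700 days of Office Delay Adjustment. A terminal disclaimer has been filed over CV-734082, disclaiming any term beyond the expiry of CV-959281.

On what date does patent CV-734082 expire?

April 3, 2033

Natural term of CV-734082:
  Base: filing + 25 years → 10 May 2035.
  Office Delay Adjustment: +700 days → 9 April 2037.
Expiry of referenced patent CV-959281:
  Base: filing + 25 years → 26 May 2033.
  Opposition Stay Credit: +190 days → 2 December 2033.
  Prosecution Delay Deduction: −243 days → 3 April 2033.
Terminal disclaimer: CV-734082 expires on the earlier of 9 April 2037 and 3 April 2033.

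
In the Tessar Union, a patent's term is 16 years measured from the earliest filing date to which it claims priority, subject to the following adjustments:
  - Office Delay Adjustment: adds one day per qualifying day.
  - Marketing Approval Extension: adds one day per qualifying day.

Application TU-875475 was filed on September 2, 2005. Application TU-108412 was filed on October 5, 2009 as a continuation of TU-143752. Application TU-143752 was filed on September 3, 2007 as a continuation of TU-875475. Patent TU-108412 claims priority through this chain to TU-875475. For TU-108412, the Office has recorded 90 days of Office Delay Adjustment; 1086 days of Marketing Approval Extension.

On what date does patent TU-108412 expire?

2024-11-21

Earliest priority filing: 2 September 2005.
Base term: 2 September 2005 + 16 years → 2 September 2021.
Office Delay Adjustment: +90 days → 1 December 2021.
Marketing Approval Extension: +1086 days → 21 November 2024.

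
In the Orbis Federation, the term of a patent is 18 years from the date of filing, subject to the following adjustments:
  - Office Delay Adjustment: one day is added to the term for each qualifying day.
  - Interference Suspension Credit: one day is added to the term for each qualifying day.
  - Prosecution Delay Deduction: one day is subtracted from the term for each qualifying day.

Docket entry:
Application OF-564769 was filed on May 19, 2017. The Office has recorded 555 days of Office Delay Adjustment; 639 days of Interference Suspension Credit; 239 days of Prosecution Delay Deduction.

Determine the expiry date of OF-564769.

2037-12-29

Base term: filing date + 18 years → 19 May 2035.
Office Delay Adjustment: +555 days → 24 November 2036.
Interference Suspension Credit: +639 days → 25 August 2038.
Prosecution Delay Deduction: −239 days → 29 December 2037.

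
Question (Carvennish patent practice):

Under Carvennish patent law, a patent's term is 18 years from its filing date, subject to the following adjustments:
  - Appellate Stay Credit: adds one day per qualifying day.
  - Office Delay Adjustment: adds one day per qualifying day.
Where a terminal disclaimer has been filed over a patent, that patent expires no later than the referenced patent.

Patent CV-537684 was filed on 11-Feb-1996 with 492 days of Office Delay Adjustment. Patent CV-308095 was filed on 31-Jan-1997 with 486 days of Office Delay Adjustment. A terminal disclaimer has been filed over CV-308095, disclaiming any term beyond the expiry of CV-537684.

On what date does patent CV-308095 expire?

Natural term of CV-308095:
  Base: filing + 18 years → 31 January 2015.
  Office Delay Adjustment: +486 days → 31 May 2016.
Expiry of referenced patent CV-537684:
  Base: filing + 18 years → 11 February 2014.
  Office Delay Adjustment: +492 days → 18 June 2015.
Terminal disclaimer: CV-308095 expires on the earlier of 31 May 2016 and 18 June 2015.

June 18, 2015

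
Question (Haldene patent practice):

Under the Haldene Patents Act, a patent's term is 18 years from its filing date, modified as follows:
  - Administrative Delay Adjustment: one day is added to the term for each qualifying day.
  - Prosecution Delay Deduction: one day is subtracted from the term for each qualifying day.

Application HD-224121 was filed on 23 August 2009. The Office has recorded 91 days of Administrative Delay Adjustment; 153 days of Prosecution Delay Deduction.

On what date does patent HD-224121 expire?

June 22, 2027

Base term: filing date + 18 years → 23 August 2027.
Administrative Delay Adjustment: +91 days → 22 November 2027.
Prosecution Delay Deduction: −153 days → 22 June 2027.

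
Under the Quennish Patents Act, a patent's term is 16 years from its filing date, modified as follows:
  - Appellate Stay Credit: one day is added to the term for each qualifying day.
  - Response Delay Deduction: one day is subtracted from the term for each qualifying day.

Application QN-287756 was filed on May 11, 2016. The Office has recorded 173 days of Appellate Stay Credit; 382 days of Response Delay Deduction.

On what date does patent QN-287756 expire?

2031-10-15

Base term: filing date + 16 years → 11 May 2032.
Appellate Stay Credit: +173 days → 31 October 2032.
Response Delay Deduction: −382 days → 15 October 2031.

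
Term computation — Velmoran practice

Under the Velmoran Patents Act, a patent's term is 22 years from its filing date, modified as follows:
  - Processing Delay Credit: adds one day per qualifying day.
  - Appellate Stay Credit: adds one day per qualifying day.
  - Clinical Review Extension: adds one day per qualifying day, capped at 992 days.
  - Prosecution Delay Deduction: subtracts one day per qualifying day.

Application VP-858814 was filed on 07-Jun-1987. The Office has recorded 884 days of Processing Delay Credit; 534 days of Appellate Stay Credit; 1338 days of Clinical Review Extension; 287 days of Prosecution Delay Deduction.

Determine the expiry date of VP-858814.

Base term: filing date + 22 years → 7 June 2009.
Processing Delay Credit: +884 days → 8 November 2011.
Appellate Stay Credit: +534 days → 25 April 2013.
Clinical Review Extension: 1338 days claimed exceeds the 992-day cap, so +992 days → 12 January 2016.
Prosecution Delay Deduction: −287 days → 31 March 2015.

March 31, 2015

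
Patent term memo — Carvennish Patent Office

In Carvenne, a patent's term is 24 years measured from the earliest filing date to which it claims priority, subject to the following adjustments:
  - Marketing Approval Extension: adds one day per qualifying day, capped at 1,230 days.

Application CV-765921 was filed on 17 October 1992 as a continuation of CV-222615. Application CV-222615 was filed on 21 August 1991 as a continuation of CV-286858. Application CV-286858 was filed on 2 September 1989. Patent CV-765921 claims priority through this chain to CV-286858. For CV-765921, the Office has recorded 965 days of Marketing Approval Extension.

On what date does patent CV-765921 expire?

Earliest priority filing: 2 September 1989.
Base term: 2 September 1989 + 24 years → 2 September 2013.
Marketing Approval Extension: 965 days (within the 1230-day cap) → +965 days → 24 April 2016.

2016-04-24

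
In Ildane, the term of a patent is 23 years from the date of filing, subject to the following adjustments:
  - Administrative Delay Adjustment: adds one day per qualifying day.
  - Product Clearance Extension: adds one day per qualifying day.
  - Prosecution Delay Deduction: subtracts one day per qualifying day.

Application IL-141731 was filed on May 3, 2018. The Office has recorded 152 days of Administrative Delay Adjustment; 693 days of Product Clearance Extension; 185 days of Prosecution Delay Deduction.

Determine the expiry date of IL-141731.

2043-02-22

Base term: filing date + 23 years → 3 May 2041.
Administrative Delay Adjustment: +152 days → 2 October 2041.
Product Clearance Extension: +693 days → 26 August 2043.
Prosecution Delay Deduction: −185 days → 22 February 2043.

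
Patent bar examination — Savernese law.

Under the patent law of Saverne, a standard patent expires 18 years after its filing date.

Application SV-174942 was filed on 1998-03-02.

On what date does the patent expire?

2016-03-02

Filing date + 18 years → 2 March 2016.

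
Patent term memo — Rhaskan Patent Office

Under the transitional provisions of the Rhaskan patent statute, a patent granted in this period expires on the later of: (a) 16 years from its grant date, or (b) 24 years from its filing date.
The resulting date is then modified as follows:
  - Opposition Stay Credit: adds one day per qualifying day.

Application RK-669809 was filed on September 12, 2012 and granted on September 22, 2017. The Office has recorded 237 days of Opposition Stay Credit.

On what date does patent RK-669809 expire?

(a) grant + 16 years → 22 September 2033.
(b) filing + 24 years → 12 September 2036.
Later of the two: 12 September 2036.
Opposition Stay Credit: +237 days → 7 May 2037.

2037-05-07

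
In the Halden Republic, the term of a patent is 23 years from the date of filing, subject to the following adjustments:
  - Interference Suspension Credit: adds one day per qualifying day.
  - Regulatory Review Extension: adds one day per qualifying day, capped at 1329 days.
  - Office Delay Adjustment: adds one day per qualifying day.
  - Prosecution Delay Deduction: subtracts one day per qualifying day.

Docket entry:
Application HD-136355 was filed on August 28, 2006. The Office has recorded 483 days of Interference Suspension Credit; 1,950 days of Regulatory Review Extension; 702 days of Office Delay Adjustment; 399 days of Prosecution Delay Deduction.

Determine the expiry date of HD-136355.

Base term: filing date + 23 years → 28 August 2029.
Interference Suspension Credit: +483 days → 24 December 2030.
Regulatory Review Extension: 1950 days claimed exceeds the 1329-day cap, so +1329 days → 14 August 2034.
Office Delay Adjustment: +702 days → 16 July 2036.
Prosecution Delay Deduction: −399 days → 13 June 2035.

2035-06-13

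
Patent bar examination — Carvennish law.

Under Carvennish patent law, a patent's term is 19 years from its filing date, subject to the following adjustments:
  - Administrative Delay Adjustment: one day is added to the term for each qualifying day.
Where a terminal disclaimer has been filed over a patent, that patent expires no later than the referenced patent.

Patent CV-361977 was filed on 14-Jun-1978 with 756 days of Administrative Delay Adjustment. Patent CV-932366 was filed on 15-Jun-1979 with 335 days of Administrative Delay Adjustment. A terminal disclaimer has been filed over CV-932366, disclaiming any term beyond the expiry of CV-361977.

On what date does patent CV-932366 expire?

Natural term of CV-932366:
  Base: filing + 19 years → 15 June 1998.
  Administrative Delay Adjustment: +335 days → 16 May 1999.
Expiry of referenced patent CV-361977:
  Base: filing + 19 years → 14 June 1997.
  Administrative Delay Adjustment: +756 days → 10 July 1999.
Terminal disclaimer: CV-932366 expires on the earlier of 16 May 1999 and 10 July 1999.

1999-05-16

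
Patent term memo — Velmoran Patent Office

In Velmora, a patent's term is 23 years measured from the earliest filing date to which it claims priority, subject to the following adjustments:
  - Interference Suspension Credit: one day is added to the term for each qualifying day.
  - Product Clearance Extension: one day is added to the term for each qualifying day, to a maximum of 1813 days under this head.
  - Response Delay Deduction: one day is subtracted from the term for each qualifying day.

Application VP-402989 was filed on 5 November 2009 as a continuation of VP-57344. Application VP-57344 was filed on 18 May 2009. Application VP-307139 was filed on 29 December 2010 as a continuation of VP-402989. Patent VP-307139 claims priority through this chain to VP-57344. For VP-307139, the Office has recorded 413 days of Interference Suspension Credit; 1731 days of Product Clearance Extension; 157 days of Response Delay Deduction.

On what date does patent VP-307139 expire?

Earliest priority filing: 18 May 2009.
Base term: 18 May 2009 + 23 years → 18 May 2032.
Interference Suspension Credit: +413 days → 5 July 2033.
Product Clearance Extension: 1731 days (within the 1813-day cap) → +1731 days → 1 April 2038.
Response Delay Deduction: −157 days → 26 October 2037.

October 26, 2037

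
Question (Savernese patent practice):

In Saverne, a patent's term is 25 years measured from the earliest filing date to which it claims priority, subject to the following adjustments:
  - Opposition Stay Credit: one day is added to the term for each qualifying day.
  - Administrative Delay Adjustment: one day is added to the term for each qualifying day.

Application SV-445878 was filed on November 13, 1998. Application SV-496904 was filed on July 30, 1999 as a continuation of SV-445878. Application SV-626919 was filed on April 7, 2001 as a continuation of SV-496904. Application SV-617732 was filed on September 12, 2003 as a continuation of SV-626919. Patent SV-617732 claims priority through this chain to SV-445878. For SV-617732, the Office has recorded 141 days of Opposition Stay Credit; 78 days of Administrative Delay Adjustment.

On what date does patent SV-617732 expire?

June 19, 2024

Earliest priority filing: 13 November 1998.
Base term: 13 November 1998 + 25 years → 13 November 2023.
Opposition Stay Credit: +141 days → 2 April 2024.
Administrative Delay Adjustment: +78 days → 19 June 2024.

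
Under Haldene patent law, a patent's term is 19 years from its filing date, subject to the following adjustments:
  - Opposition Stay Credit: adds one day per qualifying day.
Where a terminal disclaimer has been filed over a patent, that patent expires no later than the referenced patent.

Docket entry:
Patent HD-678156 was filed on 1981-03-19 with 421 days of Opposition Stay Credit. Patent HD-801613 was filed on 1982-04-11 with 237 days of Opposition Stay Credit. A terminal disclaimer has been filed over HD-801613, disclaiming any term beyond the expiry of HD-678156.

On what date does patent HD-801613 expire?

Natural term of HD-801613:
  Base: filing + 19 years → 11 April 2001.
  Opposition Stay Credit: +237 days → 4 December 2001.
Expiry of referenced patent HD-678156:
  Base: filing + 19 years → 19 March 2000.
  Opposition Stay Credit: +421 days → 14 May 2001.
Terminal disclaimer: HD-801613 expires on the earlier of 4 December 2001 and 14 May 2001.

May 14, 2001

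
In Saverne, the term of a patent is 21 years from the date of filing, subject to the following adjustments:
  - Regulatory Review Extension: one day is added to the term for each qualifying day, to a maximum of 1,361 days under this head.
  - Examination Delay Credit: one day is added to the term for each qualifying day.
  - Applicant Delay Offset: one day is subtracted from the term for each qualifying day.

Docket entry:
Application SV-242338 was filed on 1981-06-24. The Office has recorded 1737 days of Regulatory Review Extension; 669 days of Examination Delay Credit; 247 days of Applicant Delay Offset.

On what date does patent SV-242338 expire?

Base term: filing date + 21 years → 24 June 2002.
Regulatory Review Extension: 1737 days claimed exceeds the 1361-day cap, so +1361 days → 16 March 2006.
Examination Delay Credit: +669 days → 14 January 2008.
Applicant Delay Offset: −247 days → 12 May 2007.

May 12, 2007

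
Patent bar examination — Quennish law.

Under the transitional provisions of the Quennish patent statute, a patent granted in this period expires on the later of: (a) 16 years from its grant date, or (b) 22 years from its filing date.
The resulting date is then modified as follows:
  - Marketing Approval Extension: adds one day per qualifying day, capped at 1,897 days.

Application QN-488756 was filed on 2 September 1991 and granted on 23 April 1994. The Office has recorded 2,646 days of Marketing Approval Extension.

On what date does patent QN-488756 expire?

(a) grant + 16 years → 23 April 2010.
(b) filing + 22 years → 2 September 2013.
Later of the two: 2 September 2013.
Marketing Approval Extension: 2646 days claimed exceeds the 1897-day cap, so +1897 days → 12 November 2018.

November 12, 2018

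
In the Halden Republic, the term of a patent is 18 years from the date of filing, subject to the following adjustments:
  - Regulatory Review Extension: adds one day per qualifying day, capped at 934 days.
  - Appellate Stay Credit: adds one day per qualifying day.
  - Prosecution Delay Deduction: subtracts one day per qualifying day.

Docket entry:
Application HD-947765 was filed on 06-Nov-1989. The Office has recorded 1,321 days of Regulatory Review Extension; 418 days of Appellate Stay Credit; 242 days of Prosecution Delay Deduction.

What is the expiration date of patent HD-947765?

Base term: filing date + 18 years → 6 November 2007.
Regulatory Review Extension: 1321 days claimed exceeds the 934-day cap, so +934 days → 28 May 2010.
Appellate Stay Credit: +418 days → 20 July 2011.
Prosecution Delay Deduction: −242 days → 20 November 2010.

2010-11-20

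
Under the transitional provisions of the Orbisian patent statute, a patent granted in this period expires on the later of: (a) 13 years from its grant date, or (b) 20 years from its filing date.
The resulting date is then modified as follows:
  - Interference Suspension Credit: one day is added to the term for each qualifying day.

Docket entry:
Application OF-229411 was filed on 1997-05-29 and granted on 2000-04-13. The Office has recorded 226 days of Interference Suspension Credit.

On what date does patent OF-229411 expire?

(a) grant + 13 years → 13 April 2013.
(b) filing + 20 years → 29 May 2017.
Later of the two: 29 May 2017.
Interference Suspension Credit: +226 days → 10 January 2018.

January 10, 2018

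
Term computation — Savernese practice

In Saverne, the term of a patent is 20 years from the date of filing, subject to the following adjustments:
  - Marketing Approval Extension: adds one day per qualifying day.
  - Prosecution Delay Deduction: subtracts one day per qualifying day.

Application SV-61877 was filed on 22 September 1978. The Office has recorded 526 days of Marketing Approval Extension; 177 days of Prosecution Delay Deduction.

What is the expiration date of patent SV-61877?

Base term: filing date + 20 years → 22 September 1998.
Marketing Approval Extension: +526 days → 1 March 2000.
Prosecution Delay Deduction: −177 days → 6 September 1999.

September 6, 1999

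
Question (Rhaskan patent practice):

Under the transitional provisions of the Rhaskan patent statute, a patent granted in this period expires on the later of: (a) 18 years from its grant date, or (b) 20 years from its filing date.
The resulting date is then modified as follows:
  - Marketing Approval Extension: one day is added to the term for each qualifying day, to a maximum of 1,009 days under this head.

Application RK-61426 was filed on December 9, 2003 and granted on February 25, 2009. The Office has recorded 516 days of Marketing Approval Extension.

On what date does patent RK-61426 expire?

(a) grant + 18 years → 25 February 2027.
(b) filing + 20 years → 9 December 2023.
Later of the two: 25 February 2027.
Marketing Approval Extension: 516 days (within the 1009-day cap) → +516 days → 25 July 2028.

2028-07-25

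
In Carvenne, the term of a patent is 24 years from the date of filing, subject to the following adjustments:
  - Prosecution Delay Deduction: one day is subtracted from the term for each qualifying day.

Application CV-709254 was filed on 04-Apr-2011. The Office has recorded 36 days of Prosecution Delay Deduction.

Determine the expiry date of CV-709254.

Base term: filing date + 24 years → 4 April 2035.
Prosecution Delay Deduction: −36 days → 27 February 2035.

2035-02-27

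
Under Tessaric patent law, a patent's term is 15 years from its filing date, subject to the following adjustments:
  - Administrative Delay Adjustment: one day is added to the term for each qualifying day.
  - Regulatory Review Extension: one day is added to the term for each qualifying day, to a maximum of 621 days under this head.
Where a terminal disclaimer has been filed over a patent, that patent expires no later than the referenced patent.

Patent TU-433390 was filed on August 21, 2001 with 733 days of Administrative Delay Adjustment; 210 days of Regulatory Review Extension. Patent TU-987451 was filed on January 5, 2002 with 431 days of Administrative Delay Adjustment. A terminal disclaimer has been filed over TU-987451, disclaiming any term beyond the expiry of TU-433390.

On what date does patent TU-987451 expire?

March 12, 2018

Natural term of TU-987451:
  Base: filing + 15 years → 5 January 2017.
  Administrative Delay Adjustment: +431 days → 12 March 2018.
Expiry of referenced patent TU-433390:
  Base: filing + 15 years → 21 August 2016.
  Administrative Delay Adjustment: +733 days → 24 August 2018.
  Regulatory Review Extension: 210 days (within the 621-day cap) → +210 days → 22 March 2019.
Terminal disclaimer: TU-987451 expires on the earlier of 12 March 2018 and 22 March 2019.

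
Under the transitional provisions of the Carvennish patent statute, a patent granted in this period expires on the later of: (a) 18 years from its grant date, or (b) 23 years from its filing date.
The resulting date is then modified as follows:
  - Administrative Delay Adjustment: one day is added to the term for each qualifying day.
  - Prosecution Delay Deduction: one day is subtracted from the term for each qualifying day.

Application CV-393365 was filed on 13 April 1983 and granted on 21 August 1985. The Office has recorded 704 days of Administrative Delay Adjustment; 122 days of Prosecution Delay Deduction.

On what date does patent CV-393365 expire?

November 16, 2007

(a) grant + 18 years → 21 August 2003.
(b) filing + 23 years → 13 April 2006.
Later of the two: 13 April 2006.
Administrative Delay Adjustment: +704 days → 17 March 2008.
Prosecution Delay Deduction: −122 days → 16 November 2007.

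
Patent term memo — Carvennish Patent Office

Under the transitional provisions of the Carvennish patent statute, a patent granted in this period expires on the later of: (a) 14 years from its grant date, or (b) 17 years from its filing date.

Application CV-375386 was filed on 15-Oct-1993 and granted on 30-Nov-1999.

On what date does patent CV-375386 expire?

November 30, 2013

(a) grant + 14 years → 30 November 2013.
(b) filing + 17 years → 15 October 2010.
Later of the two: 30 November 2013.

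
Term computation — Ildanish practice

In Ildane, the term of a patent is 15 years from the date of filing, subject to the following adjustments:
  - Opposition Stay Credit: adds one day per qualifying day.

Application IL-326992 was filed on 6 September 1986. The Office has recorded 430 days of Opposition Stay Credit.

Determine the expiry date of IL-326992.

Base term: filing date + 15 years → 6 September 2001.
Opposition Stay Credit: +430 days → 10 November 2002.

2002-11-10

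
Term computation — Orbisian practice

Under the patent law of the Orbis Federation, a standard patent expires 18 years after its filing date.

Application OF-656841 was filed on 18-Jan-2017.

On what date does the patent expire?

Filing date + 18 years → 18 January 2035.

January 18, 2035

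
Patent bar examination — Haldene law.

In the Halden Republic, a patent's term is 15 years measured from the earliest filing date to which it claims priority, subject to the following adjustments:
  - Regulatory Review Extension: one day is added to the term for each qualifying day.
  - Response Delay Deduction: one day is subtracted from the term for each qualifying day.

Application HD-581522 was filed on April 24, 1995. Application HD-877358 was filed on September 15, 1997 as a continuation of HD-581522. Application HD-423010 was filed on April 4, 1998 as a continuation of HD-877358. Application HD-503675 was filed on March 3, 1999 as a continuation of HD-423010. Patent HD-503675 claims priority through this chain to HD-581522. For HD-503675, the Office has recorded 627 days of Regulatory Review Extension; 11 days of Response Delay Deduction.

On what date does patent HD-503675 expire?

Earliest priority filing: 24 April 1995.
Base term: 24 April 1995 + 15 years → 24 April 2010.
Regulatory Review Extension: +627 days → 11 January 2012.
Response Delay Deduction: −11 days → 31 December 2011.

2011-12-31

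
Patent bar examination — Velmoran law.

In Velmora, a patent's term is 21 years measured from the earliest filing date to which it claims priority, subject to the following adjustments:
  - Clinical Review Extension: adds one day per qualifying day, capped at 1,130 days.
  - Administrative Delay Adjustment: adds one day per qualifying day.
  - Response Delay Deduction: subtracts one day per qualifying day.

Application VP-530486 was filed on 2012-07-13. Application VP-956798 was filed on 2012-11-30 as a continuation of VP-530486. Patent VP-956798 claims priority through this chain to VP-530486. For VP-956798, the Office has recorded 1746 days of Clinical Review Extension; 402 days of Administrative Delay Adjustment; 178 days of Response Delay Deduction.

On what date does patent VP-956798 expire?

2037-03-28

Earliest priority filing: 13 July 2012.
Base term: 13 July 2012 + 21 years → 13 July 2033.
Clinical Review Extension: 1746 days claimed exceeds the 1130-day cap, so +1130 days → 16 August 2036.
Administrative Delay Adjustment: +402 days → 22 September 2037.
Response Delay Deduction: −178 days → 28 March 2037.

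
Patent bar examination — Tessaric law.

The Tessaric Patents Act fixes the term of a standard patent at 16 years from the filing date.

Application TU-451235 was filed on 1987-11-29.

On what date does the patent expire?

Filing date + 16 years → 29 November 2003.

November 29, 2003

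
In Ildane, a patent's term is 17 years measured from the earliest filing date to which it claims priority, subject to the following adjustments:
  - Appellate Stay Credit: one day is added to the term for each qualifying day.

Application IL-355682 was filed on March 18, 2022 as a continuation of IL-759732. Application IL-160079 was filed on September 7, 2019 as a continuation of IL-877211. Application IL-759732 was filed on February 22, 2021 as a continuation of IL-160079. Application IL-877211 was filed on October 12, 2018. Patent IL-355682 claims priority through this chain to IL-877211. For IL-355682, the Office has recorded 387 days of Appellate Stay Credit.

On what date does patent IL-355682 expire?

2036-11-02

Earliest priority filing: 12 October 2018.
Base term: 12 October 2018 + 17 years → 12 October 2035.
Appellate Stay Credit: +387 days → 2 November 2036.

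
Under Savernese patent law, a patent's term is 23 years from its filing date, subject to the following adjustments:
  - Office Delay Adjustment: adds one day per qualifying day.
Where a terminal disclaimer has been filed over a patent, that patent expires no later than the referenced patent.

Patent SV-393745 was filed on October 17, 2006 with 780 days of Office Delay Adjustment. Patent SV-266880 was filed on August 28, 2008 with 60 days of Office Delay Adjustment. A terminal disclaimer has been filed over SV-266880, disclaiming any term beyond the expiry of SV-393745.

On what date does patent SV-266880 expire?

October 27, 2031

Natural term of SV-266880:
  Base: filing + 23 years → 28 August 2031.
  Office Delay Adjustment: +60 days → 27 October 2031.
Expiry of referenced patent SV-393745:
  Base: filing + 23 years → 17 October 2029.
  Office Delay Adjustment: +780 days → 6 December 2031.
Terminal disclaimer: SV-266880 expires on the earlier of 27 October 2031 and 6 December 2031.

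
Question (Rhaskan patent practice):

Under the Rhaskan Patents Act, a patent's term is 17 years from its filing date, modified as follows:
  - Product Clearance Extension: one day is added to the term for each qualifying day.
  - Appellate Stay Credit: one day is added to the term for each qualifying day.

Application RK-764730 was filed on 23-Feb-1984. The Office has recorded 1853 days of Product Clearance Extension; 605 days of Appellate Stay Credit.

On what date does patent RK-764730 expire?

Base term: filing date + 17 years → 23 February 2001.
Product Clearance Extension: +1853 days → 22 March 2006.
Appellate Stay Credit: +605 days → 17 November 2007.

2007-11-17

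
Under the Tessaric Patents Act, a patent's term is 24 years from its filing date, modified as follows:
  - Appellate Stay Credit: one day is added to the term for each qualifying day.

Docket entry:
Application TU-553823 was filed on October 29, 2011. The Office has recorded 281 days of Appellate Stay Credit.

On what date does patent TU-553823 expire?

Base term: filing date + 24 years → 29 October 2035.
Appellate Stay Credit: +281 days → 5 August 2036.

2036-08-05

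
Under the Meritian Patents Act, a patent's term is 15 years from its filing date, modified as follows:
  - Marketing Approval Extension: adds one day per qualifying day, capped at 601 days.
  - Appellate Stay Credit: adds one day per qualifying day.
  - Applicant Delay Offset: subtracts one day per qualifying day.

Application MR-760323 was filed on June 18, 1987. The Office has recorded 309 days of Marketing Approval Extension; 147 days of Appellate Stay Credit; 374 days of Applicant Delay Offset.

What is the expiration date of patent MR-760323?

Base term: filing date + 15 years → 18 June 2002.
Marketing Approval Extension: 309 days (within the 601-day cap) → +309 days → 23 April 2003.
Appellate Stay Credit: +147 days → 17 September 2003.
Applicant Delay Offset: −374 days → 8 September 2002.

2002-09-08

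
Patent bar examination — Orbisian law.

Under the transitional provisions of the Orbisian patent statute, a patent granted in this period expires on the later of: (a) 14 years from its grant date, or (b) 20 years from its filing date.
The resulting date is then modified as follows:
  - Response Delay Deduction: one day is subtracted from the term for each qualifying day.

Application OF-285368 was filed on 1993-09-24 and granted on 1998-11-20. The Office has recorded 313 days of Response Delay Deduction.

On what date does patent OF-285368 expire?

November 15, 2012

(a) grant + 14 years → 20 November 2012.
(b) filing + 20 years → 24 September 2013.
Later of the two: 24 September 2013.
Response Delay Deduction: −313 days → 15 November 2012.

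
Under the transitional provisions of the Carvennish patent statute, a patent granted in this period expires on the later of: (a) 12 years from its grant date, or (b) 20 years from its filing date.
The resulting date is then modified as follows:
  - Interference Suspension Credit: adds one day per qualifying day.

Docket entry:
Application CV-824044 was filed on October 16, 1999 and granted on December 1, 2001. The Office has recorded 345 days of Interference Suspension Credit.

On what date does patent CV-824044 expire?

(a) grant + 12 years → 1 December 2013.
(b) filing + 20 years → 16 October 2019.
Later of the two: 16 October 2019.
Interference Suspension Credit: +345 days → 25 September 2020.

2020-09-25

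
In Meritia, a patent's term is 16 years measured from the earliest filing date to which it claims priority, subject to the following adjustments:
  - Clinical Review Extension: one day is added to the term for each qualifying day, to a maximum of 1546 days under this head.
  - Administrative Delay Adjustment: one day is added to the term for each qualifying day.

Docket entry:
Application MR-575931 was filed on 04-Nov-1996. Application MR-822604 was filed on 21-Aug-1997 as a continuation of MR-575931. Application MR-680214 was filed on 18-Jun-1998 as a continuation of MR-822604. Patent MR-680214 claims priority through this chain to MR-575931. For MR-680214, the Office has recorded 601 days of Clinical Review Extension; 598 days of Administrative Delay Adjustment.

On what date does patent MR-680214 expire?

Earliest priority filing: 4 November 1996.
Base term: 4 November 1996 + 16 years → 4 November 2012.
Clinical Review Extension: 601 days (within the 1546-day cap) → +601 days → 28 June 2014.
Administrative Delay Adjustment: +598 days → 16 February 2016.

2016-02-16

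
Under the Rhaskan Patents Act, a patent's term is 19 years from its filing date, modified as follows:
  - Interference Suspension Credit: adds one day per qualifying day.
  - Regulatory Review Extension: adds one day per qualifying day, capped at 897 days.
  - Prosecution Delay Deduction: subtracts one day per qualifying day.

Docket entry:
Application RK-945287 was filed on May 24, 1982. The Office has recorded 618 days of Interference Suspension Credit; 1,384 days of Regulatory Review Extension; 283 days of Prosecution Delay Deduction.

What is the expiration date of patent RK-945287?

Base term: filing date + 19 years → 24 May 2001.
Interference Suspension Credit: +618 days → 1 February 2003.
Regulatory Review Extension: 1384 days claimed exceeds the 897-day cap, so +897 days → 17 July 2005.
Prosecution Delay Deduction: −283 days → 7 October 2004.

October 7, 2004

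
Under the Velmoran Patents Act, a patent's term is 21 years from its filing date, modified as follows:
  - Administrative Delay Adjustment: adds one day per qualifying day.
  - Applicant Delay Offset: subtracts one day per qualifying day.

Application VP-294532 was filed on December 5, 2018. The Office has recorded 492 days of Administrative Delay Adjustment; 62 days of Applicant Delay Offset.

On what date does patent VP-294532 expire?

Base term: filing date + 21 years → 5 December 2039.
Administrative Delay Adjustment: +492 days → 10 April 2041.
Applicant Delay Offset: −62 days → 7 February 2041.

February 7, 2041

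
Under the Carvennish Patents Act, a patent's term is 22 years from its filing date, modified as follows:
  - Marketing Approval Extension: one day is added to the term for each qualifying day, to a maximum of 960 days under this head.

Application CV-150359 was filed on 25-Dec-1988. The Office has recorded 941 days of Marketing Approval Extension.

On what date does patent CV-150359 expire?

2013-07-23

Base term: filing date + 22 years → 25 December 2010.
Marketing Approval Extension: 941 days (within the 960-day cap) → +941 days → 23 July 2013.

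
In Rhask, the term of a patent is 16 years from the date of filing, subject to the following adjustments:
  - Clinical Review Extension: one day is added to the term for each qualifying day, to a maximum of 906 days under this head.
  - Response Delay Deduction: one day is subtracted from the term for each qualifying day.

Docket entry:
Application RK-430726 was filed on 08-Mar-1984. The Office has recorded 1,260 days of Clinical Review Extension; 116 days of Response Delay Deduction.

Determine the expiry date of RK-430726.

May 7, 2002

Base term: filing date + 16 years → 8 March 2000.
Clinical Review Extension: 1260 days claimed exceeds the 906-day cap, so +906 days → 31 August 2002.
Response Delay Deduction: −116 days → 7 May 2002.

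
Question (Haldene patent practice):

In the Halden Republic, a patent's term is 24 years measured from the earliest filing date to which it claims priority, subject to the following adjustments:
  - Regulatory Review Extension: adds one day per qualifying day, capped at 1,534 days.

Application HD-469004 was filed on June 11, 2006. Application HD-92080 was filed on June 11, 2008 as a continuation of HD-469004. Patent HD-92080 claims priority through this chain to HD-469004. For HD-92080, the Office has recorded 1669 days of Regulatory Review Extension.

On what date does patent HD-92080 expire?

Earliest priority filing: 11 June 2006.
Base term: 11 June 2006 + 24 years → 11 June 2030.
Regulatory Review Extension: 1669 days claimed exceeds the 1534-day cap, so +1534 days → 23 August 2034.

2034-08-23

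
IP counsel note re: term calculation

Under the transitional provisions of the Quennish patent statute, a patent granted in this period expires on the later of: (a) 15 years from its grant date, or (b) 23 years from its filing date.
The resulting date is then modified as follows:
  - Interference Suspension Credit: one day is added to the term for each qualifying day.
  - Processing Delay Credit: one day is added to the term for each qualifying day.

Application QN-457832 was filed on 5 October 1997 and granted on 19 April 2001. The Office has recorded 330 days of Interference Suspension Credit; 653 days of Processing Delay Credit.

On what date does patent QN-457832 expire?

(a) grant + 15 years → 19 April 2016.
(b) filing + 23 years → 5 October 2020.
Later of the two: 5 October 2020.
Interference Suspension Credit: +330 days → 31 August 2021.
Processing Delay Credit: +653 days → 15 June 2023.

June 15, 2023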